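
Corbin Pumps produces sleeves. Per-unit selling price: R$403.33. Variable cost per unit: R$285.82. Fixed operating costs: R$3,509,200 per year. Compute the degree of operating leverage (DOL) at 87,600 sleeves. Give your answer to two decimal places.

At 87,600 units, contribution = 87,600 × R$117.51 = R$10,293,876.00.
Operating income = contribution − fixed costs = R$10,293,876.00 − R$3,509,200 = R$6,784,676.00.
DOL = contribution ÷ EBIT = R$10,293,876.00 ÷ R$6,784,676.00 = 1.5172.

1.52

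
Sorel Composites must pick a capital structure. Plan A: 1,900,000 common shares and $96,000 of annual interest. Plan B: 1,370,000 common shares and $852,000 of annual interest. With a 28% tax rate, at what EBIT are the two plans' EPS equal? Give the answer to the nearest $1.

At indifference, (EBIT − 96,000)(1 − t)/1,900,000 = (EBIT − 852,000)(1 − t)/1,370,000.
Cancelling (1 − t) and cross-multiplying: 1,370,000·(EBIT − 96,000) = 1,900,000·(EBIT − 852,000).
EBIT × (1,900,000 − 1,370,000) = 852,000 × 1,900,000 − 96,000 × 1,370,000 = 1,487,280,000,000, so EBIT = 1,487,280,000,000 ÷ 530,000 = 2,806,188.68.

$2,806,189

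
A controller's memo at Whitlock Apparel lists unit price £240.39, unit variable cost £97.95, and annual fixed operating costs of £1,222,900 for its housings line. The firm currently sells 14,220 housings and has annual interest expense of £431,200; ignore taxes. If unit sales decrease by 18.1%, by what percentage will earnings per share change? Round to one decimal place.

-98.7%

Total contribution margin = 14,220 × £142.44 = £2,025,496.80.
EBIT = £2,025,496.80 − £1,222,900 = £802,596.80.
Interest = £431,200.00, so EBIT − I = £371,396.80.
Degree of combined leverage = contribution ÷ (EBIT − I) = £2,025,496.80 ÷ £371,396.80 = 5.4537.
EPS therefore changes by 5.4537 × (-18.1%) = -98.7%.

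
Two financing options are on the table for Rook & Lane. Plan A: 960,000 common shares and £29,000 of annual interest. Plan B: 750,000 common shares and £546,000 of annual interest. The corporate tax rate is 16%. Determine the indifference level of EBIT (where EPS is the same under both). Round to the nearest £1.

£2,392,429

Set EPS_A = EPS_B: (EBIT − £29,000)(1 − 0.16) ÷ 960,000 = (EBIT − £546,000)(1 − 0.16) ÷ 750,000.
Cancelling (1 − t) and cross-multiplying: 750,000·(EBIT − 29,000) = 960,000·(EBIT − 546,000).
Solving, EBIT = (546,000·960,000 − 29,000·750,000) / (960,000 − 750,000) = 502,410,000,000 / 210,000 = 2,392,428.57.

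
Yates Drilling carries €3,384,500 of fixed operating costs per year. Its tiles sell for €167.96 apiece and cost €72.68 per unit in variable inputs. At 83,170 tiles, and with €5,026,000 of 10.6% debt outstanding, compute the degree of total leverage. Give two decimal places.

Contribution at this volume is 83,170 × €95.28 = €7,924,437.60.
EBIT = €7,924,437.60 − €3,384,500 = €4,539,937.60. Interest = €532,756.00.
DOL = €7,924,437.60 ÷ €4,539,937.60 = 1.7455; DFL = €4,539,937.60 ÷ €4,007,181.60 = 1.1330.
Combined leverage = 1.7455 × 1.1330 = 1.9777.

1.98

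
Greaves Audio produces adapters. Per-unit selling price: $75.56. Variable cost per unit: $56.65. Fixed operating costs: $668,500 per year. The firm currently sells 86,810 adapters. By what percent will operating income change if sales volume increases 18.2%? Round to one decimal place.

Total contribution margin = 86,810 × $18.91 = $1,641,577.10.
Subtracting fixed costs: EBIT = $1,641,577.10 − $668,500 = $973,077.10.
So DOL = total CM / EBIT = $1,641,577.10 / $973,077.10 = 1.6870.
So EBIT moves 1.6870 × (+18.2%) = +30.7%.

+30.7%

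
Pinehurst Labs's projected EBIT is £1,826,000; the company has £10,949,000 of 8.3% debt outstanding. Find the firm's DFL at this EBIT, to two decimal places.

1.99

Annual interest charges come to £908,767.00.
Degree of financial leverage = EBIT / (EBIT − interest) = £1,826,000 / £917,233.00 = 1.9908.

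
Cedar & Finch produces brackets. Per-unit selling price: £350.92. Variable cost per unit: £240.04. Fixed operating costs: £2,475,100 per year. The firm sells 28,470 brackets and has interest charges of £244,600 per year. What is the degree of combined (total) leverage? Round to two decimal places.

7.22

Contribution at this volume is 28,470 × £110.88 = £3,156,753.60.
EBIT = £3,156,753.60 − £2,475,100 = £681,653.60. Interest = £244,600.00, so EBIT − I = £437,053.60.
Degree of total leverage = total CM / (EBIT − interest) = £3,156,753.60 / £437,053.60 = 7.2228.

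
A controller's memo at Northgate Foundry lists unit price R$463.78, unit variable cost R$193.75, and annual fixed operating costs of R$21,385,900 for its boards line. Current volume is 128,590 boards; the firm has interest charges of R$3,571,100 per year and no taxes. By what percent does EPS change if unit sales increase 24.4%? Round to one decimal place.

At 128,590 units, contribution = 128,590 × R$270.03 = R$34,723,157.70.
Subtracting fixed costs: EBIT = R$34,723,157.70 − R$21,385,900 = R$13,337,257.70.
After interest of R$3,571,100.00, pre-tax earnings = R$9,766,157.70.
DCL = total CM / (EBIT − I) = R$34,723,157.70 / R$9,766,157.70 = 3.5555.
EPS therefore changes by 3.5555 × (+24.4%) = +86.8%.

+86.8%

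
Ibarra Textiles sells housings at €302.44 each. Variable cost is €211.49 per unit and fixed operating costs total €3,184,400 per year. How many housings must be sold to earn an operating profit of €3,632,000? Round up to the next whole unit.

Unit CM = price − variable cost = €302.44 − €211.49 = €90.95.
Need Q such that Q × €90.95 − €3,184,400 = €3,632,000, i.e. Q = €6,816,400 / €90.95 = 74,946.67 → 74,947.

74,947 housings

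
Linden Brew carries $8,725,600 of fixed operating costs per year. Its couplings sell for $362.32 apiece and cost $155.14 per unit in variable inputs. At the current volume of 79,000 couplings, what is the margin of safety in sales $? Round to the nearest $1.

Unit CM = price − variable cost = $362.32 − $155.14 = $207.18. Break-even units = $8,725,600 ÷ $207.18 = 42,116.03; break-even revenue = 42,116.03 × $362.32 = $15,259,481.57.
Current sales = 79,000 × $362.32 = $28,623,280.00.
Margin of safety = $28,623,280.00 − $15,259,481.57 = $13,363,798.

$13,363,798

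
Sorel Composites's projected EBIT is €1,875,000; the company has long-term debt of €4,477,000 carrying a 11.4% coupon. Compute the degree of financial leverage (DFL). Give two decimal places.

Annual interest charges come to €510,378.00.
Degree of financial leverage = EBIT / (EBIT − interest) = €1,875,000 / €1,364,622.00 = 1.3740.

1.37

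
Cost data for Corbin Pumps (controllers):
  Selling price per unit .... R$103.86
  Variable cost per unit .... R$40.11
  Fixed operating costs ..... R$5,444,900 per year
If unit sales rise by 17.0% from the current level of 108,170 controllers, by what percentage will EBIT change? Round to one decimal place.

+80.8%

Contribution at this volume is 108,170 × R$63.75 = R$6,895,837.50.
EBIT = R$6,895,837.50 − R$5,444,900 = R$1,450,937.50.
So DOL = total CM / EBIT = R$6,895,837.50 / R$1,450,937.50 = 4.7527.
%ΔEBIT = DOL × %ΔSales = 4.7527 × +17.0% = +80.8%.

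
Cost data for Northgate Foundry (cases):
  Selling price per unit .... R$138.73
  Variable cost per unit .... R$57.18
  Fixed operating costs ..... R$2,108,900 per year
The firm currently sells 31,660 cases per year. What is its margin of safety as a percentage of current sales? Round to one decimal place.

18.3%

Each unit contributes R$138.73 − R$57.18 = R$81.55. Break-even units = R$2,108,900 ÷ R$81.55 = 25,860.21; break-even revenue = 25,860.21 × R$138.73 = R$3,587,586.72.
Actual sales revenue = 31,660 × R$138.73 = R$4,392,191.80.
Margin of safety = (R$4,392,191.80 − R$3,587,586.72) ÷ R$4,392,191.80 = 18.3%.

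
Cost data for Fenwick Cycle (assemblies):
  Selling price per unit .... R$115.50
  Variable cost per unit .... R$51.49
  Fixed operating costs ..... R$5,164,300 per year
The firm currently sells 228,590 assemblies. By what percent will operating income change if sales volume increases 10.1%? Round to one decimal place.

Total contribution margin = 228,590 × R$64.01 = R$14,632,045.90.
EBIT = R$14,632,045.90 − R$5,164,300 = R$9,467,745.90.
Degree of operating leverage = R$14,632,045.90 / R$9,467,745.90 = 1.5455.
So EBIT moves 1.5455 × (+10.1%) = +15.6%.

+15.6%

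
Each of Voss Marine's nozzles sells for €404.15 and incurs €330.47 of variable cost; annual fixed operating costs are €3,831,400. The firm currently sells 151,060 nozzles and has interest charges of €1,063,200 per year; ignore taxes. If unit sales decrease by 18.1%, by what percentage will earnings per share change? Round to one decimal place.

-32.3%

Contribution at this volume is 151,060 × €73.68 = €11,130,100.80.
Operating income = contribution − fixed costs = €11,130,100.80 − €3,831,400 = €7,298,700.80.
After interest of €1,063,200.00, pre-tax earnings = €6,235,500.80.
DCL = total CM / (EBIT − I) = €11,130,100.80 / €6,235,500.80 = 1.7850.
EPS therefore changes by 1.7850 × (-18.1%) = -32.3%.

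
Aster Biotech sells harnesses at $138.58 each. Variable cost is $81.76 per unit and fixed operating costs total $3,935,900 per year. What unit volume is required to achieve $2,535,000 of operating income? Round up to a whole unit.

113,885 harnesses

Contribution margin per unit = $138.58 − $81.76 = $56.82.
Units = (FC + target) / CM = ($3,935,900 + $2,535,000) / $56.82 = 113,884.20, so 113,885 harnesses.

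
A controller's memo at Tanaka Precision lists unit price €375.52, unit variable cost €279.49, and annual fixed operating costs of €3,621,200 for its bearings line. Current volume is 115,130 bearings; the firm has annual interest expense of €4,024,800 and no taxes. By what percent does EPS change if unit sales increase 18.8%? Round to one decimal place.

+61.0%

At 115,130 units, contribution = 115,130 × €96.03 = €11,055,933.90.
Operating income = contribution − fixed costs = €11,055,933.90 − €3,621,200 = €7,434,733.90.
Interest = €4,024,800.00, so EBIT − I = €3,409,933.90.
Degree of combined leverage = contribution ÷ (EBIT − I) = €11,055,933.90 ÷ €3,409,933.90 = 3.2423.
%ΔEPS = DCL × %ΔSales = 3.2423 × +18.8% = +61.0%.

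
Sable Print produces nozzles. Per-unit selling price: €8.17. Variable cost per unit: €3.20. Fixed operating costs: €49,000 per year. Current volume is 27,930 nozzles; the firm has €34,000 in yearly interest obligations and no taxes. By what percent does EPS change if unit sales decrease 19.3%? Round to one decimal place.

-48.0%

Total contribution margin = 27,930 × €4.97 = €138,812.10.
Subtracting fixed costs: EBIT = €138,812.10 − €49,000 = €89,812.10.
After interest of €34,000.00, pre-tax earnings = €55,812.10.
Degree of combined leverage = contribution ÷ (EBIT − I) = €138,812.10 ÷ €55,812.10 = 2.4871.
EPS therefore changes by 2.4871 × (-19.3%) = -48.0%.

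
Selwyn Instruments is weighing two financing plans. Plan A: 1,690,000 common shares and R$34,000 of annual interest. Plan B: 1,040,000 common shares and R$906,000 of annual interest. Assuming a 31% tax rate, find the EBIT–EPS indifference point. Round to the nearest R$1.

At indifference, (EBIT − 34,000)(1 − t)/1,690,000 = (EBIT − 906,000)(1 − t)/1,040,000.
Cancelling (1 − t) and cross-multiplying: 1,040,000·(EBIT − 34,000) = 1,690,000·(EBIT − 906,000).
Solving, EBIT = (906,000·1,690,000 − 34,000·1,040,000) / (1,690,000 − 1,040,000) = 1,495,780,000,000 / 650,000 = 2,301,200.00.

R$2,301,200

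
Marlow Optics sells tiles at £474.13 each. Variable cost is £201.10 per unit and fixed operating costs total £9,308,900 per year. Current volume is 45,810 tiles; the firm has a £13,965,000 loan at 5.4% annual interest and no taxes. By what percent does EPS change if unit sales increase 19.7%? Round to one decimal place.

Contribution at this volume is 45,810 × £273.03 = £12,507,504.30.
EBIT = £12,507,504.30 − £9,308,900 = £3,198,604.30.
After interest of £754,110.00, pre-tax earnings = £2,444,494.30.
DCL = total CM / (EBIT − I) = £12,507,504.30 / £2,444,494.30 = 5.1166.
%ΔEPS = DCL × %ΔSales = 5.1166 × +19.7% = +100.8%.

+100.8%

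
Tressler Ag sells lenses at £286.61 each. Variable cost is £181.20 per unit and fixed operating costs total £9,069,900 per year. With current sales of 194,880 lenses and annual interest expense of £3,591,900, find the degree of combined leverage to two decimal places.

Contribution at this volume is 194,880 × £105.41 = £20,542,300.80.
Operating income = contribution − fixed costs = £20,542,300.80 − £9,069,900 = £11,472,400.80. Interest = £3,591,900.00.
DOL = £20,542,300.80 ÷ £11,472,400.80 = 1.7906; DFL = £11,472,400.80 ÷ £7,880,500.80 = 1.4558.
DCL = DOL × DFL = 1.7906 × 1.4558 = 2.6068.

2.61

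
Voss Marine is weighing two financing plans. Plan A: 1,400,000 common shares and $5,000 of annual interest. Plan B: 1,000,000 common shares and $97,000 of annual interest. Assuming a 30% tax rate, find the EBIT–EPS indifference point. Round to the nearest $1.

$327,000

At indifference, (EBIT − 5,000)(1 − t)/1,400,000 = (EBIT − 97,000)(1 − t)/1,000,000.
Cancelling (1 − t) and cross-multiplying: 1,000,000·(EBIT − 5,000) = 1,400,000·(EBIT − 97,000).
EBIT × (1,400,000 − 1,000,000) = 97,000 × 1,400,000 − 5,000 × 1,000,000 = 130,800,000,000, so EBIT = 130,800,000,000 ÷ 400,000 = 327,000.00.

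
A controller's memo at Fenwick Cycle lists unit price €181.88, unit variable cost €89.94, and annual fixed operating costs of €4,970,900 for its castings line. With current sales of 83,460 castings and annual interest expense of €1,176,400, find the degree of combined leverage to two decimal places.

Contribution at this volume is 83,460 × €91.94 = €7,673,312.40.
Subtracting fixed costs: EBIT = €7,673,312.40 − €4,970,900 = €2,702,412.40. Interest = €1,176,400.00, so EBIT − I = €1,526,012.40.
Degree of total leverage = total CM / (EBIT − interest) = €7,673,312.40 / €1,526,012.40 = 5.0283.

5.03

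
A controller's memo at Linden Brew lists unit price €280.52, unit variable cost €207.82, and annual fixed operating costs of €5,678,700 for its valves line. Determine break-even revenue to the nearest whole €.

Contribution margin per unit = €280.52 − €207.82 = €72.70, a CM ratio of €72.70 ÷ €280.52 = 0.2592.
Break-even revenue = fixed costs × price ÷ CM = €5,678,700 × €280.52 ÷ €72.70 = €21,911,815.

€21,911,815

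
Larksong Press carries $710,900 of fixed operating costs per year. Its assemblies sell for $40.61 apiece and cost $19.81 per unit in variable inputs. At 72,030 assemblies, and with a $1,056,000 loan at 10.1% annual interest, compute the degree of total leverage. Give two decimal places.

2.20

Contribution at this volume is 72,030 × $20.80 = $1,498,224.00.
Subtracting fixed costs: EBIT = $1,498,224.00 − $710,900 = $787,324.00. Interest = $106,656.00.
DOL = $1,498,224.00 ÷ $787,324.00 = 1.9029; DFL = $787,324.00 ÷ $680,668.00 = 1.1567.
DCL = DOL × DFL = 1.9029 × 1.1567 = 2.2011.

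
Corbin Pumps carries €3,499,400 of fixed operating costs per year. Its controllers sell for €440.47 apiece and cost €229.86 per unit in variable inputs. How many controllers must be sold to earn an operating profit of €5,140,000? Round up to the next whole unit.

Each unit contributes €440.47 − €229.86 = €210.61.
Need Q such that Q × €210.61 − €3,499,400 = €5,140,000, i.e. Q = €8,639,400 / €210.61 = 41,020.84 → 41,021.

41,021 controllers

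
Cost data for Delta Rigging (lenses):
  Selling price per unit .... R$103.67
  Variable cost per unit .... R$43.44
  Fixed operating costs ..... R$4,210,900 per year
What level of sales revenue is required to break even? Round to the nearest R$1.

R$7,247,950

Contribution margin per unit = R$103.67 − R$43.44 = R$60.23, a CM ratio of R$60.23 ÷ R$103.67 = 0.5810.
Break-even revenue = fixed costs × price ÷ CM = R$4,210,900 × R$103.67 ÷ R$60.23 = R$7,247,950.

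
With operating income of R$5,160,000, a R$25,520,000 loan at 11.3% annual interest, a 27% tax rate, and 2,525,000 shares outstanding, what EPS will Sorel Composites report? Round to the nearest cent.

Interest = R$2,883,760.00, so EBT = R$5,160,000 − R$2,883,760.00 = R$2,276,240.00.
Net income = R$2,276,240.00 × (1 − 0.27) = R$1,661,655.20.
EPS = R$1,661,655.20 ÷ 2,525,000 = R$0.66.

R$0.66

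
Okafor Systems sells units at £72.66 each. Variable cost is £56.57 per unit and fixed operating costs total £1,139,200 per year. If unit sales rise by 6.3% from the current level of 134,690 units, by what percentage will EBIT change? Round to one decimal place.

Contribution at this volume is 134,690 × £16.09 = £2,167,162.10.
Operating income = contribution − fixed costs = £2,167,162.10 − £1,139,200 = £1,027,962.10.
Degree of operating leverage = £2,167,162.10 / £1,027,962.10 = 2.1082.
%ΔEBIT = DOL × %ΔSales = 2.1082 × +6.3% = +13.3%.

+13.3%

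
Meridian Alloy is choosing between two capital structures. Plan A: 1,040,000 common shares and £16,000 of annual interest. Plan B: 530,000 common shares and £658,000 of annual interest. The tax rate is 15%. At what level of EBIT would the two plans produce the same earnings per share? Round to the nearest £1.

£1,325,176

At indifference, (EBIT − 16,000)(1 − t)/1,040,000 = (EBIT − 658,000)(1 − t)/530,000.
The (1 − t) factor cancels: (EBIT − 16,000) × 530,000 = (EBIT − 658,000) × 1,040,000.
EBIT × (1,040,000 − 530,000) = 658,000 × 1,040,000 − 16,000 × 530,000 = 675,840,000,000, so EBIT = 675,840,000,000 ÷ 510,000 = 1,325,176.47.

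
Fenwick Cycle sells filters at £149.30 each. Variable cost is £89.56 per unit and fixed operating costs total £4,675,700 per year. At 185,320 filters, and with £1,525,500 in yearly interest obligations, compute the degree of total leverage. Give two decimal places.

Contribution at this volume is 185,320 × £59.74 = £11,071,016.80.
Operating income = contribution − fixed costs = £11,071,016.80 − £4,675,700 = £6,395,316.80. Interest = £1,525,500.00.
DOL = £11,071,016.80 ÷ £6,395,316.80 = 1.7311; DFL = £6,395,316.80 ÷ £4,869,816.80 = 1.3133.
Combined leverage = 1.7311 × 1.3133 = 2.2735.

2.27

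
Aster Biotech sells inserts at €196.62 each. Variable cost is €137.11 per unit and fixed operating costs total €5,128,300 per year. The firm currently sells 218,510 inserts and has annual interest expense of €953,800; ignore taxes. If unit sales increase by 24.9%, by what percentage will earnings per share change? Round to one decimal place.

+46.8%

Contribution at this volume is 218,510 × €59.51 = €13,003,530.10.
Subtracting fixed costs: EBIT = €13,003,530.10 − €5,128,300 = €7,875,230.10.
After interest of €953,800.00, pre-tax earnings = €6,921,430.10.
Degree of combined leverage = contribution ÷ (EBIT − I) = €13,003,530.10 ÷ €6,921,430.10 = 1.8787.
%ΔEPS = DCL × %ΔSales = 1.8787 × +24.9% = +46.8%.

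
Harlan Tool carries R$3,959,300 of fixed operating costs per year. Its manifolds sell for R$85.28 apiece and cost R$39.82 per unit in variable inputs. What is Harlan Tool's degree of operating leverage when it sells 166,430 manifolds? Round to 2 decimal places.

At 166,430 units, contribution = 166,430 × R$45.46 = R$7,565,907.80.
EBIT = R$7,565,907.80 − R$3,959,300 = R$3,606,607.80.
DOL = contribution ÷ EBIT = R$7,565,907.80 ÷ R$3,606,607.80 = 2.0978.

2.10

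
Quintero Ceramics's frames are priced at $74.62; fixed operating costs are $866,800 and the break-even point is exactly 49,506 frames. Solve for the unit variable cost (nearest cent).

$57.11

At break-even, FC = Q × (P − VC), so P − VC = $866,800 ÷ 49,506 = $17.5090.
Variable cost per unit = $74.62 − $17.5090 = $57.11.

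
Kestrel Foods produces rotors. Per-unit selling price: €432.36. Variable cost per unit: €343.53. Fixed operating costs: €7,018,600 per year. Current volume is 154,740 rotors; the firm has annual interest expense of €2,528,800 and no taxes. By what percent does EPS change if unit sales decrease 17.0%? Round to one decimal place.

-55.7%

At 154,740 units, contribution = 154,740 × €88.83 = €13,745,554.20.
Subtracting fixed costs: EBIT = €13,745,554.20 − €7,018,600 = €6,726,954.20.
Interest = €2,528,800.00, so EBIT − I = €4,198,154.20.
Degree of combined leverage = contribution ÷ (EBIT − I) = €13,745,554.20 ÷ €4,198,154.20 = 3.2742.
EPS therefore changes by 3.2742 × (-17.0%) = -55.7%.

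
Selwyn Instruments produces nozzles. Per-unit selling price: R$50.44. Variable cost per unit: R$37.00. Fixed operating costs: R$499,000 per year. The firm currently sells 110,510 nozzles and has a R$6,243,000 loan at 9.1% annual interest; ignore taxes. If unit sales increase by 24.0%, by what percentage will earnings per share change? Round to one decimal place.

+85.2%

At 110,510 units, contribution = 110,510 × R$13.44 = R$1,485,254.40.
EBIT = R$1,485,254.40 − R$499,000 = R$986,254.40.
After interest of R$568,113.00, pre-tax earnings = R$418,141.40.
DCL = total CM / (EBIT − I) = R$1,485,254.40 / R$418,141.40 = 3.5520.
%ΔEPS = DCL × %ΔSales = 3.5520 × +24.0% = +85.2%.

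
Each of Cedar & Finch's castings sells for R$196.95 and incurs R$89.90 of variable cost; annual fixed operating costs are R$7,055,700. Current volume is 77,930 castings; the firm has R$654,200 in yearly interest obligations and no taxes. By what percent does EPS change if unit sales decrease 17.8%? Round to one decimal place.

Contribution at this volume is 77,930 × R$107.05 = R$8,342,406.50.
Operating income = contribution − fixed costs = R$8,342,406.50 − R$7,055,700 = R$1,286,706.50.
Interest = R$654,200.00, so EBIT − I = R$632,506.50.
Degree of combined leverage = contribution ÷ (EBIT − I) = R$8,342,406.50 ÷ R$632,506.50 = 13.1894.
EPS therefore changes by 13.1894 × (-17.8%) = -234.8%.

-234.8%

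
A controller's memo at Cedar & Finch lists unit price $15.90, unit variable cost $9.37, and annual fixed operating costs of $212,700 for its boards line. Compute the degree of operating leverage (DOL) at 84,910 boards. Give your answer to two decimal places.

1.62

Total contribution margin = 84,910 × $6.53 = $554,462.30.
Operating income = contribution − fixed costs = $554,462.30 − $212,700 = $341,762.30.
Degree of operating leverage = $554,462.30 / $341,762.30 = 1.6224.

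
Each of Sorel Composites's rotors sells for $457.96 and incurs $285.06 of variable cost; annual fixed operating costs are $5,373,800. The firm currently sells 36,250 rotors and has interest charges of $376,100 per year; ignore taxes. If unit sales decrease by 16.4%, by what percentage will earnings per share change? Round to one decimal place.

At 36,250 units, contribution = 36,250 × $172.90 = $6,267,625.00.
EBIT = $6,267,625.00 − $5,373,800 = $893,825.00.
Interest = $376,100.00, so EBIT − I = $517,725.00.
Degree of combined leverage = contribution ÷ (EBIT − I) = $6,267,625.00 ÷ $517,725.00 = 12.1061.
EPS therefore changes by 12.1061 × (-16.4%) = -198.5%.

-198.5%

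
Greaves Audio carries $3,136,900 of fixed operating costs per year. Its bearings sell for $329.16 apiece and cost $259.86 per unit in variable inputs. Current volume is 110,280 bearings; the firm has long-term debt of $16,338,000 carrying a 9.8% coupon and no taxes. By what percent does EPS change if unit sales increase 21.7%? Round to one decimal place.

At 110,280 units, contribution = 110,280 × $69.30 = $7,642,404.00.
EBIT = $7,642,404.00 − $3,136,900 = $4,505,504.00.
Interest = $1,601,124.00, so EBIT − I = $2,904,380.00.
DCL = total CM / (EBIT − I) = $7,642,404.00 / $2,904,380.00 = 2.6313.
%ΔEPS = DCL × %ΔSales = 2.6313 × +21.7% = +57.1%.

+57.1%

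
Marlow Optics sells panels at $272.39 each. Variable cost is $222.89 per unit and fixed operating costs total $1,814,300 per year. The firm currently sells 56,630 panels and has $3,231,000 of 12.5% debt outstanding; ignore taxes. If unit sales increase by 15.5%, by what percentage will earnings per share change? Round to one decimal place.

At 56,630 units, contribution = 56,630 × $49.50 = $2,803,185.00.
EBIT = $2,803,185.00 − $1,814,300 = $988,885.00.
Interest = $403,875.00, so EBIT − I = $585,010.00.
Degree of combined leverage = contribution ÷ (EBIT − I) = $2,803,185.00 ÷ $585,010.00 = 4.7917.
%ΔEPS = DCL × %ΔSales = 4.7917 × +15.5% = +74.3%.

+74.3%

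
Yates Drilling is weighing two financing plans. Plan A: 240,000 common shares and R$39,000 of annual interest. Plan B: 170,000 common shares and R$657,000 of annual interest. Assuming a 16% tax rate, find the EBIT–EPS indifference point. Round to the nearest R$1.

At indifference, (EBIT − 39,000)(1 − t)/240,000 = (EBIT − 657,000)(1 − t)/170,000.
Cancelling (1 − t) and cross-multiplying: 170,000·(EBIT − 39,000) = 240,000·(EBIT − 657,000).
EBIT × (240,000 − 170,000) = 657,000 × 240,000 − 39,000 × 170,000 = 151,050,000,000, so EBIT = 151,050,000,000 ÷ 70,000 = 2,157,857.14.

R$2,157,857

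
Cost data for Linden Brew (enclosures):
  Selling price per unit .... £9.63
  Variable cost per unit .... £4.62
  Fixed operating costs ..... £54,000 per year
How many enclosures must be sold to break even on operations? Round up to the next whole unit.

10,779 enclosures

Each unit contributes £9.63 − £4.62 = £5.01.
Units to break even: £54,000 ÷ £5.01 = 10,778.44, rounded up to 10,779.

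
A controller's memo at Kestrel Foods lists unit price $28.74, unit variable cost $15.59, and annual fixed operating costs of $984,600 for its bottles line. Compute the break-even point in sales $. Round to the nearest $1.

Contribution margin per unit = $28.74 − $15.59 = $13.15, a CM ratio of $13.15 ÷ $28.74 = 0.4576.
Break-even revenue = fixed costs × price ÷ CM = $984,600 × $28.74 ÷ $13.15 = $2,151,894.

$2,151,894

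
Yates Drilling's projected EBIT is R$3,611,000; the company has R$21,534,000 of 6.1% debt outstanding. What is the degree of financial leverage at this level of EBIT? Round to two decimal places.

Interest = R$1,313,574.00.
DFL = EBIT ÷ (EBIT − I) = R$3,611,000 ÷ (R$3,611,000 − R$1,313,574.00) = R$3,611,000 ÷ R$2,297,426.00 = 1.5718.

1.57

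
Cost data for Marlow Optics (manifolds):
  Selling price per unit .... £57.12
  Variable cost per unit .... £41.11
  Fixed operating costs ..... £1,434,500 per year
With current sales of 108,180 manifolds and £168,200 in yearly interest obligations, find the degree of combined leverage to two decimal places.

13.40

At 108,180 units, contribution = 108,180 × £16.01 = £1,731,961.80.
EBIT = £1,731,961.80 − £1,434,500 = £297,461.80. Interest = £168,200.00, so EBIT − I = £129,261.80.
DCL = contribution ÷ (EBIT − I) = £1,731,961.80 ÷ £129,261.80 = 13.3989.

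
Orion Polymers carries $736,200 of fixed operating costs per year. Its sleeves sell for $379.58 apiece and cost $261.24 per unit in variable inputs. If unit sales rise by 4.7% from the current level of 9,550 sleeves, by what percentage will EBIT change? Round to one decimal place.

+13.5%

At 9,550 units, contribution = 9,550 × $118.34 = $1,130,147.00.
Operating income = contribution − fixed costs = $1,130,147.00 − $736,200 = $393,947.00.
So DOL = total CM / EBIT = $1,130,147.00 / $393,947.00 = 2.8688.
%ΔEBIT = DOL × %ΔSales = 2.8688 × +4.7% = +13.5%.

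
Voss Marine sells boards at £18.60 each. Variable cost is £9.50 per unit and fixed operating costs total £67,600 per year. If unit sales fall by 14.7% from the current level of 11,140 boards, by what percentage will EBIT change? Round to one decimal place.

Total contribution margin = 11,140 × £9.10 = £101,374.00.
EBIT = £101,374.00 − £67,600 = £33,774.00.
DOL = contribution ÷ EBIT = £101,374.00 ÷ £33,774.00 = 3.0015.
So EBIT moves 3.0015 × (-14.7%) = -44.1%.

-44.1%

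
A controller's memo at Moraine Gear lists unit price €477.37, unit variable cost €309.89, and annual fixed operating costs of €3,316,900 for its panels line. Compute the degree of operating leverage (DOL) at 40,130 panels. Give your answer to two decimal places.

Total contribution margin = 40,130 × €167.48 = €6,720,972.40.
Subtracting fixed costs: EBIT = €6,720,972.40 − €3,316,900 = €3,404,072.40.
DOL = contribution ÷ EBIT = €6,720,972.40 ÷ €3,404,072.40 = 1.9744.

1.97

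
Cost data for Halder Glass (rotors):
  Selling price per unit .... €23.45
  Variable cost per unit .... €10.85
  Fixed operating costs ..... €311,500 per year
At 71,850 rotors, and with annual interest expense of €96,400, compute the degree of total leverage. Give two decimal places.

Total contribution margin = 71,850 × €12.60 = €905,310.00.
EBIT = €905,310.00 − €311,500 = €593,810.00. Interest = €96,400.00.
DOL = €905,310.00 ÷ €593,810.00 = 1.5246; DFL = €593,810.00 ÷ €497,410.00 = 1.1938.
Combined leverage = 1.5246 × 1.1938 = 1.8201.

1.82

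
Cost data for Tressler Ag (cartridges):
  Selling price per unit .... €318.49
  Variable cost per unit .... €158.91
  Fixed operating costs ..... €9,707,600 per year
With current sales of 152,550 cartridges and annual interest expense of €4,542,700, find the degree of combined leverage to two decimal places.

Contribution at this volume is 152,550 × €159.58 = €24,343,929.00.
Operating income = contribution − fixed costs = €24,343,929.00 − €9,707,600 = €14,636,329.00. Interest = €4,542,700.00, so EBIT − I = €10,093,629.00.
DCL = contribution ÷ (EBIT − I) = €24,343,929.00 ÷ €10,093,629.00 = 2.4118.

2.41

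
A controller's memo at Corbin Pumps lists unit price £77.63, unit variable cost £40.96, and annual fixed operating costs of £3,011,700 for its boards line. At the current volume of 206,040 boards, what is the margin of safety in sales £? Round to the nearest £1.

£9,619,148

Contribution margin per unit = £77.63 − £40.96 = £36.67. Break-even units = £3,011,700 ÷ £36.67 = 82,129.81; break-even revenue = 82,129.81 × £77.63 = £6,375,736.87.
Actual sales revenue = 206,040 × £77.63 = £15,994,885.20.
Margin of safety = £15,994,885.20 − £6,375,736.87 = £9,619,148.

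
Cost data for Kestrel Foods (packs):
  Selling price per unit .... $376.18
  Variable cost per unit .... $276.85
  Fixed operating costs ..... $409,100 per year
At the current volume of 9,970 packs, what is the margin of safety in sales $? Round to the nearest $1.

$2,201,182

Contribution margin per unit = $376.18 − $276.85 = $99.33. Break-even units = $409,100 ÷ $99.33 = 4,118.59; break-even revenue = 4,118.59 × $376.18 = $1,549,332.91.
Current sales = 9,970 × $376.18 = $3,750,514.60.
Margin of safety = $3,750,514.60 − $1,549,332.91 = $2,201,182.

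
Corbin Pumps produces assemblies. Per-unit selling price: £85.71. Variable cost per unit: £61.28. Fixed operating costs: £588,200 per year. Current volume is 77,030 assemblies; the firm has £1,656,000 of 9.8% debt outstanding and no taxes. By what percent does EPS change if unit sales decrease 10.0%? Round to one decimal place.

-16.6%

At 77,030 units, contribution = 77,030 × £24.43 = £1,881,842.90.
Subtracting fixed costs: EBIT = £1,881,842.90 − £588,200 = £1,293,642.90.
After interest of £162,288.00, pre-tax earnings = £1,131,354.90.
Degree of combined leverage = contribution ÷ (EBIT − I) = £1,881,842.90 ÷ £1,131,354.90 = 1.6634.
%ΔEPS = DCL × %ΔSales = 1.6634 × -10.0% = -16.6%.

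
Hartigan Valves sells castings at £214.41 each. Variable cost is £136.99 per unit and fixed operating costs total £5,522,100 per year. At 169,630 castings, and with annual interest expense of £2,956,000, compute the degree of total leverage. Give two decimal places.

2.82

Total contribution margin = 169,630 × £77.42 = £13,132,754.60.
Operating income = contribution − fixed costs = £13,132,754.60 − £5,522,100 = £7,610,654.60. Interest = £2,956,000.00, so EBIT − I = £4,654,654.60.
Degree of total leverage = total CM / (EBIT − interest) = £13,132,754.60 / £4,654,654.60 = 2.8214.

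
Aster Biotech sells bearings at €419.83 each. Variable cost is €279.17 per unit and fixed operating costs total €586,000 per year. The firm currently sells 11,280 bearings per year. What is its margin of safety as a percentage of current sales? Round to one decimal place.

63.1%

Unit CM = price − variable cost = €419.83 − €279.17 = €140.66. Break-even units = €586,000 ÷ €140.66 = 4,166.07; break-even revenue = 4,166.07 × €419.83 = €1,749,042.94.
Current sales = 11,280 × €419.83 = €4,735,682.40.
Margin of safety = (€4,735,682.40 − €1,749,042.94) ÷ €4,735,682.40 = 63.1%.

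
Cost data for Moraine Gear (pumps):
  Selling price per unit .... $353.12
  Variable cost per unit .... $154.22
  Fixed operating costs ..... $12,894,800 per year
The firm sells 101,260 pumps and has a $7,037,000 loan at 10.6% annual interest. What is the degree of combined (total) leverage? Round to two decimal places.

Total contribution margin = 101,260 × $198.90 = $20,140,614.00.
EBIT = $20,140,614.00 − $12,894,800 = $7,245,814.00. Interest = $745,922.00.
DOL = $20,140,614.00 ÷ $7,245,814.00 = 2.7796; DFL = $7,245,814.00 ÷ $6,499,892.00 = 1.1148.
DCL = DOL × DFL = 2.7796 × 1.1148 = 3.0987.

3.10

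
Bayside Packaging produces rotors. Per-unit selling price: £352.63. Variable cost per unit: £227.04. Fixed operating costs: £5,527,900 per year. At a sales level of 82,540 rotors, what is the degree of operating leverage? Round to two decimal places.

At 82,540 units, contribution = 82,540 × £125.59 = £10,366,198.60.
Operating income = contribution − fixed costs = £10,366,198.60 − £5,527,900 = £4,838,298.60.
DOL = contribution ÷ EBIT = £10,366,198.60 ÷ £4,838,298.60 = 2.1425.

2.14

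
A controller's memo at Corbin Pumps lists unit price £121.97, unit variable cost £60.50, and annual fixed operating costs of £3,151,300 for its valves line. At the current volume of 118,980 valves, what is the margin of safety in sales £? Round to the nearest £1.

Contribution margin per unit = £121.97 − £60.50 = £61.47. Break-even units = £3,151,300 ÷ £61.47 = 51,265.66; break-even revenue = 51,265.66 × £121.97 = £6,252,872.31.
Actual sales revenue = 118,980 × £121.97 = £14,511,990.60.
Margin of safety = £14,511,990.60 − £6,252,872.31 = £8,259,118.

£8,259,118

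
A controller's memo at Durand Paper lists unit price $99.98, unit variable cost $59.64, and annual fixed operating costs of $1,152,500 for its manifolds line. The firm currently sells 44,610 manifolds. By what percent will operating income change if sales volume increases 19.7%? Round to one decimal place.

Contribution at this volume is 44,610 × $40.34 = $1,799,567.40.
Subtracting fixed costs: EBIT = $1,799,567.40 − $1,152,500 = $647,067.40.
DOL = contribution ÷ EBIT = $1,799,567.40 ÷ $647,067.40 = 2.7811.
%ΔEBIT = DOL × %ΔSales = 2.7811 × +19.7% = +54.8%.

+54.8%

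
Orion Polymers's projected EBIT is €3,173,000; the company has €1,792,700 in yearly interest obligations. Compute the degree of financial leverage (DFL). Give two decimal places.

Annual interest charges come to €1,792,700.00.
Degree of financial leverage = EBIT / (EBIT − interest) = €3,173,000 / €1,380,300.00 = 2.2988.

2.30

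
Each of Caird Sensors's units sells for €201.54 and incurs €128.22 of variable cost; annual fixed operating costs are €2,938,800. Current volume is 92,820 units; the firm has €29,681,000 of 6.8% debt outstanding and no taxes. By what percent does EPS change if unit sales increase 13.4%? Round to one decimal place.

Contribution at this volume is 92,820 × €73.32 = €6,805,562.40.
EBIT = €6,805,562.40 − €2,938,800 = €3,866,762.40.
Interest = €2,018,308.00, so EBIT − I = €1,848,454.40.
Degree of combined leverage = contribution ÷ (EBIT − I) = €6,805,562.40 ÷ €1,848,454.40 = 3.6818.
EPS therefore changes by 3.6818 × (+13.4%) = +49.3%.

+49.3%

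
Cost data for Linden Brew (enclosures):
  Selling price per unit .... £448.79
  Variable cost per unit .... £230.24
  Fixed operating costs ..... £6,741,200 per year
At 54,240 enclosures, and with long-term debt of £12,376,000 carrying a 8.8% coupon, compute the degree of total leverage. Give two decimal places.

2.95

Contribution at this volume is 54,240 × £218.55 = £11,854,152.00.
Subtracting fixed costs: EBIT = £11,854,152.00 − £6,741,200 = £5,112,952.00. Interest = £1,089,088.00.
DOL = £11,854,152.00 ÷ £5,112,952.00 = 2.3185; DFL = £5,112,952.00 ÷ £4,023,864.00 = 1.2707.
Combined leverage = 2.3185 × 1.2707 = 2.9461.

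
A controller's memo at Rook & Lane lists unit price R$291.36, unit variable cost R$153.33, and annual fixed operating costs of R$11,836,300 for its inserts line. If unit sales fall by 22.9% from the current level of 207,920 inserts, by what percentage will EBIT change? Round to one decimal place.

At 207,920 units, contribution = 207,920 × R$138.03 = R$28,699,197.60.
Subtracting fixed costs: EBIT = R$28,699,197.60 − R$11,836,300 = R$16,862,897.60.
DOL = contribution ÷ EBIT = R$28,699,197.60 ÷ R$16,862,897.60 = 1.7019.
So EBIT moves 1.7019 × (-22.9%) = -39.0%.

-39.0%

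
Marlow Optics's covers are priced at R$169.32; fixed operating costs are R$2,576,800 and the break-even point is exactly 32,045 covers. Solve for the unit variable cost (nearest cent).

R$88.91

Contribution per unit must be FC / Q = R$2,576,800 / 32,045 = R$80.4119.
Hence VC = price − CM = R$169.32 − R$80.4119 = R$88.91.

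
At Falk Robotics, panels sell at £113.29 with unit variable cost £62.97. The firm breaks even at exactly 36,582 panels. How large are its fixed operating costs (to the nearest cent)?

£1,840,806.24

Contribution margin per unit = £113.29 − £62.97 = £50.32.
Fixed costs = break-even units × CM = 36,582 × £50.32 = £1,840,806.24.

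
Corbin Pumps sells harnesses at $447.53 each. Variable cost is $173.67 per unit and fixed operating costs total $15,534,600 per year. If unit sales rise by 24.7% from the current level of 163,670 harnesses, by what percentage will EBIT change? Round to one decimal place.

+37.8%

Total contribution margin = 163,670 × $273.86 = $44,822,666.20.
Subtracting fixed costs: EBIT = $44,822,666.20 − $15,534,600 = $29,288,066.20.
Degree of operating leverage = $44,822,666.20 / $29,288,066.20 = 1.5304.
%ΔEBIT = DOL × %ΔSales = 1.5304 × +24.7% = +37.8%.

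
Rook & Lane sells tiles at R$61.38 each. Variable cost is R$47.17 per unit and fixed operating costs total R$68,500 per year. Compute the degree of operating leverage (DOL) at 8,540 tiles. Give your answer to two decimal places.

2.30

At 8,540 units, contribution = 8,540 × R$14.21 = R$121,353.40.
Subtracting fixed costs: EBIT = R$121,353.40 − R$68,500 = R$52,853.40.
So DOL = total CM / EBIT = R$121,353.40 / R$52,853.40 = 2.2960.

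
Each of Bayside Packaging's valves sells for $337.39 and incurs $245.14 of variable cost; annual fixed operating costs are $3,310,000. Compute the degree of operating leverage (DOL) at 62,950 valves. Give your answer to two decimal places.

Contribution at this volume is 62,950 × $92.25 = $5,807,137.50.
Operating income = contribution − fixed costs = $5,807,137.50 − $3,310,000 = $2,497,137.50.
So DOL = total CM / EBIT = $5,807,137.50 / $2,497,137.50 = 2.3255.

2.33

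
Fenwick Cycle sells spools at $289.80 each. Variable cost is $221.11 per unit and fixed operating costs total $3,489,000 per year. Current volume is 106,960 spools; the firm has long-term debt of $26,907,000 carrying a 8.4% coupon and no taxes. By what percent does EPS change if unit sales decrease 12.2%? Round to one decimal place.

At 106,960 units, contribution = 106,960 × $68.69 = $7,347,082.40.
Operating income = contribution − fixed costs = $7,347,082.40 − $3,489,000 = $3,858,082.40.
After interest of $2,260,188.00, pre-tax earnings = $1,597,894.40.
Degree of combined leverage = contribution ÷ (EBIT − I) = $7,347,082.40 ÷ $1,597,894.40 = 4.5980.
%ΔEPS = DCL × %ΔSales = 4.5980 × -12.2% = -56.1%.

-56.1%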